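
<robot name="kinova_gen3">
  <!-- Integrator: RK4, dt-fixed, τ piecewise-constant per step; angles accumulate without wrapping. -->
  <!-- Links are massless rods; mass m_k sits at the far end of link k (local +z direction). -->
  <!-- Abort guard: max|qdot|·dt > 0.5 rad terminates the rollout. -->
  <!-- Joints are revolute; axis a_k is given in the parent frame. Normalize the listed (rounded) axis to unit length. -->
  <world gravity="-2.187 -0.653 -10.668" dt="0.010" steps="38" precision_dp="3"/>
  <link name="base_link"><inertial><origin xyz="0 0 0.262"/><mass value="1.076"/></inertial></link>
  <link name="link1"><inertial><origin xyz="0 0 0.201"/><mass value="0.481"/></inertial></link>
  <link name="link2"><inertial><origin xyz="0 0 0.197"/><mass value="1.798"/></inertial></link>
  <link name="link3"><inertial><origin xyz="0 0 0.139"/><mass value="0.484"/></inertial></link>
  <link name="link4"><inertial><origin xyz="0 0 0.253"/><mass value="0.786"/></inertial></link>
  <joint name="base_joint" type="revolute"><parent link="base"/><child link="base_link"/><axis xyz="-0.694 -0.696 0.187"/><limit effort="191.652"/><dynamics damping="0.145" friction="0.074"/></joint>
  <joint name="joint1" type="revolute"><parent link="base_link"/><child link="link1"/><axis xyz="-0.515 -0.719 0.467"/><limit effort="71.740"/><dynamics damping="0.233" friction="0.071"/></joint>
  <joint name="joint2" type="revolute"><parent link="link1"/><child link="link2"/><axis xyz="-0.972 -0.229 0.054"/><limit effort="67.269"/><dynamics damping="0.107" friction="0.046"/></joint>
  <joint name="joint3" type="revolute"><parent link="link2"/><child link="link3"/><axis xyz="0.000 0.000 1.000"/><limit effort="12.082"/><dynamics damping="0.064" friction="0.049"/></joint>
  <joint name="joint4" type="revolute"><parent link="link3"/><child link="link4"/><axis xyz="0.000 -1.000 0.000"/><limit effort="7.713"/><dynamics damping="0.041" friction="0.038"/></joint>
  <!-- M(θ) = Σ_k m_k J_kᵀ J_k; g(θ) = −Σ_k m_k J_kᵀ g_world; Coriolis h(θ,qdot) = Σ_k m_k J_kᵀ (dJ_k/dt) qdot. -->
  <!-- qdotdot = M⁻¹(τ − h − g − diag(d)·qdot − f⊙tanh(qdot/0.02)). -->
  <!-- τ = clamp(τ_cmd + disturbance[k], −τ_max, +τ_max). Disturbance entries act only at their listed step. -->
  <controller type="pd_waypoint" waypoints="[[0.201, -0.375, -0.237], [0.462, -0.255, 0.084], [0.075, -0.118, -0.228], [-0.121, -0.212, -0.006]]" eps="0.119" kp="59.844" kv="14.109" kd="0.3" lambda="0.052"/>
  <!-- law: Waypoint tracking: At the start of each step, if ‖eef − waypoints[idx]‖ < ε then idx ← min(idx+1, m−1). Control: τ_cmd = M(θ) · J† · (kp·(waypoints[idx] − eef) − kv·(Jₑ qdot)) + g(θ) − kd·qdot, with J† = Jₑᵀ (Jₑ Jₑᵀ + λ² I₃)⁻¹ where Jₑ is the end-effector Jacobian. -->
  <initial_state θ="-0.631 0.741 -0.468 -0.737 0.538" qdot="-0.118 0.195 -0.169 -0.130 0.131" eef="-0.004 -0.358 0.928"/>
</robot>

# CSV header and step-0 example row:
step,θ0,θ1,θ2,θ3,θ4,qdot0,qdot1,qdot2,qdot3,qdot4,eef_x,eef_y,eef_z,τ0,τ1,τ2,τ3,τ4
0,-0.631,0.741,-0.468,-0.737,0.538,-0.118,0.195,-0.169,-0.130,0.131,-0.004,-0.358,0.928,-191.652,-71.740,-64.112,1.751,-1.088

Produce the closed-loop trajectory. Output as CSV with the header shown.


step,θ0,θ1,θ2,θ3,θ4,qdot0,qdot1,qdot2,qdot3,qdot4,eef_x,eef_y,eef_z,τ0,τ1,τ2,τ3,τ4
1,-0.646,0.755,-0.470,-0.765,0.556,-2.938,2.628,-0.171,-5.106,3.523,-0.004,-0.359,0.925,-176.496,-71.740,-55.037,2.832,-1.802
2,-0.689,0.786,-0.459,-0.802,0.601,-5.664,3.452,2.367,-2.393,5.265,-0.003,-0.362,0.916,-143.316,-66.592,-44.975,1.413,-1.646
3,-0.754,0.818,-0.426,-0.813,0.664,-7.289,2.899,4.276,0.307,7.309,-0.001,-0.366,0.902,-104.385,-49.563,-33.005,0.204,-1.420
4,-0.833,0.845,-0.377,-0.804,0.743,-8.387,2.433,5.531,1.433,8.445,0.003,-0.371,0.882,-66.432,-32.682,-21.286,-0.361,-1.005
5,-0.919,0.866,-0.318,-0.787,0.830,-8.950,1.937,6.221,1.974,8.925,0.010,-0.376,0.858,-34.411,-18.133,-11.352,-0.686,-0.651
6,-1.009,0.883,-0.255,-0.766,0.920,-9.064,1.434,6.373,2.105,9.067,0.020,-0.382,0.828,-9.498,-6.454,-3.620,-0.850,-0.484
7,-1.099,0.895,-0.193,-0.746,1.011,-8.871,0.954,6.138,1.987,9.030,0.032,-0.388,0.796,9.041,2.594,2.100,-0.911,-0.500
8,-1.186,0.903,-0.134,-0.727,1.100,-8.495,0.515,5.692,1.753,8.881,0.046,-0.394,0.761,22.499,9.485,6.197,-0.913,-0.647
9,-1.268,0.906,-0.079,-0.711,1.188,-8.027,0.124,5.163,1.485,8.646,0.061,-0.400,0.725,32.109,14.684,9.068,-0.885,-0.867
10,-1.346,0.905,-0.030,-0.697,1.273,-7.524,-0.210,4.621,1.212,8.342,0.076,-0.406,0.688,38.844,18.558,11.031,-0.836,-1.115
11,-1.419,0.902,0.013,-0.687,1.354,-7.016,-0.497,4.109,0.963,7.994,0.092,-0.413,0.651,43.471,21.413,12.339,-0.779,-1.364
12,-1.486,0.896,0.052,-0.678,1.432,-6.519,-0.740,3.640,0.743,7.621,0.107,-0.419,0.614,46.548,23.477,13.176,-0.719,-1.599
13,-1.549,0.887,0.086,-0.672,1.506,-6.045,-0.944,3.220,0.551,7.235,0.121,-0.425,0.578,48.480,24.921,13.670,-0.659,-1.810
14,-1.607,0.877,0.116,-0.667,1.577,-5.599,-1.110,2.847,0.385,6.848,0.135,-0.431,0.543,49.567,25.878,13.917,-0.602,-1.995
15,-1.661,0.865,0.143,-0.664,1.643,-5.182,-1.242,2.518,0.241,6.468,0.149,-0.436,0.508,50.033,26.452,13.985,-0.547,-2.154
16,-1.711,0.852,0.167,-0.662,1.706,-4.797,-1.343,2.231,0.116,6.101,0.161,-0.441,0.475,50.045,26.727,13.922,-0.497,-2.288
17,-1.757,0.838,0.188,-0.661,1.765,-4.443,-1.418,1.980,0.011,5.750,0.172,-0.446,0.443,49.729,26.770,13.768,-0.453,-2.401
18,-1.800,0.824,0.207,-0.662,1.821,-4.118,-1.474,1.771,-0.055,5.416,0.182,-0.450,0.412,49.200,26.631,13.557,-0.432,-2.495
19,-1.840,0.809,0.224,-0.663,1.874,-3.821,-1.511,1.592,-0.107,5.103,0.191,-0.453,0.382,48.512,26.361,13.302,-0.416,-2.574
20,-1.877,0.794,0.239,-0.664,1.923,-3.550,-1.529,1.436,-0.153,4.812,0.200,-0.456,0.353,47.713,25.996,13.015,-0.400,-2.640
21,-1.911,0.778,0.252,-0.666,1.970,-3.303,-1.532,1.302,-0.193,4.541,0.207,-0.459,0.325,46.844,25.564,12.707,-0.386,-2.695
22,-1.943,0.763,0.265,-0.668,2.014,-3.079,-1.523,1.187,-0.228,4.290,0.213,-0.461,0.299,45.934,25.086,12.390,-0.372,-2.740
23,-1.973,0.748,0.276,-0.670,2.056,-2.876,-1.502,1.089,-0.257,4.057,0.219,-0.463,0.273,45.007,24.580,12.069,-0.358,-2.778
24,-2.001,0.733,0.287,-0.673,2.095,-2.691,-1.473,1.006,-0.283,3.840,0.224,-0.464,0.249,44.079,24.059,11.750,-0.345,-2.809
25,-2.027,0.719,0.296,-0.676,2.133,-2.523,-1.438,0.935,-0.305,3.639,0.228,-0.465,0.226,43.161,23.534,11.437,-0.333,-2.833
26,-2.051,0.704,0.305,-0.679,2.168,-2.370,-1.397,0.876,-0.323,3.451,0.231,-0.466,0.204,42.262,23.012,11.133,-0.320,-2.853
27,-2.074,0.691,0.314,-0.682,2.202,-2.230,-1.353,0.826,-0.339,3.276,0.234,-0.466,0.183,41.388,22.500,10.839,-0.308,-2.867
28,-2.096,0.677,0.322,-0.686,2.234,-2.103,-1.306,0.785,-0.352,3.111,0.236,-0.466,0.162,40.543,22.002,10.557,-0.296,-2.878
29,-2.116,0.664,0.330,-0.689,2.264,-1.987,-1.258,0.751,-0.362,2.957,0.238,-0.466,0.143,39.729,21.521,10.289,-0.285,-2.884
30,-2.135,0.652,0.337,-0.693,2.293,-1.880,-1.209,0.722,-0.370,2.812,0.239,-0.465,0.125,38.948,21.058,10.034,-0.273,-2.887
31,-2.154,0.640,0.344,-0.697,2.320,-1.781,-1.161,0.699,-0.375,2.675,0.240,-0.464,0.107,38.199,20.615,9.792,-0.262,-2.887
32,-2.171,0.629,0.351,-0.700,2.346,-1.690,-1.113,0.680,-0.378,2.545,0.241,-0.463,0.090,37.483,20.192,9.564,-0.252,-2.884
33,-2.188,0.618,0.358,-0.704,2.371,-1.605,-1.067,0.664,-0.380,2.422,0.241,-0.462,0.074,36.800,19.790,9.350,-0.242,-2.878
34,-2.203,0.608,0.364,-0.708,2.395,-1.525,-1.023,0.652,-0.379,2.305,0.241,-0.461,0.059,36.147,19.409,9.148,-0.233,-2.869
35,-2.218,0.598,0.371,-0.712,2.417,-1.451,-0.980,0.642,-0.376,2.194,0.241,-0.459,0.045,35.525,19.047,8.959,-0.224,-2.859
36,-2.232,0.588,0.377,-0.715,2.439,-1.382,-0.940,0.633,-0.371,2.088,0.240,-0.458,0.031,34.931,18.704,8.781,-0.215,-2.847
37,-2.246,0.579,0.383,-0.719,2.459,-1.316,-0.902,0.627,-0.364,1.988,0.240,-0.456,0.018,34.365,18.380,8.615,-0.207,-2.833
38,-2.259,0.570,0.390,-0.723,2.478,-1.254,-0.866,0.622,-0.356,1.891,0.239,-0.455,0.005,,,,,


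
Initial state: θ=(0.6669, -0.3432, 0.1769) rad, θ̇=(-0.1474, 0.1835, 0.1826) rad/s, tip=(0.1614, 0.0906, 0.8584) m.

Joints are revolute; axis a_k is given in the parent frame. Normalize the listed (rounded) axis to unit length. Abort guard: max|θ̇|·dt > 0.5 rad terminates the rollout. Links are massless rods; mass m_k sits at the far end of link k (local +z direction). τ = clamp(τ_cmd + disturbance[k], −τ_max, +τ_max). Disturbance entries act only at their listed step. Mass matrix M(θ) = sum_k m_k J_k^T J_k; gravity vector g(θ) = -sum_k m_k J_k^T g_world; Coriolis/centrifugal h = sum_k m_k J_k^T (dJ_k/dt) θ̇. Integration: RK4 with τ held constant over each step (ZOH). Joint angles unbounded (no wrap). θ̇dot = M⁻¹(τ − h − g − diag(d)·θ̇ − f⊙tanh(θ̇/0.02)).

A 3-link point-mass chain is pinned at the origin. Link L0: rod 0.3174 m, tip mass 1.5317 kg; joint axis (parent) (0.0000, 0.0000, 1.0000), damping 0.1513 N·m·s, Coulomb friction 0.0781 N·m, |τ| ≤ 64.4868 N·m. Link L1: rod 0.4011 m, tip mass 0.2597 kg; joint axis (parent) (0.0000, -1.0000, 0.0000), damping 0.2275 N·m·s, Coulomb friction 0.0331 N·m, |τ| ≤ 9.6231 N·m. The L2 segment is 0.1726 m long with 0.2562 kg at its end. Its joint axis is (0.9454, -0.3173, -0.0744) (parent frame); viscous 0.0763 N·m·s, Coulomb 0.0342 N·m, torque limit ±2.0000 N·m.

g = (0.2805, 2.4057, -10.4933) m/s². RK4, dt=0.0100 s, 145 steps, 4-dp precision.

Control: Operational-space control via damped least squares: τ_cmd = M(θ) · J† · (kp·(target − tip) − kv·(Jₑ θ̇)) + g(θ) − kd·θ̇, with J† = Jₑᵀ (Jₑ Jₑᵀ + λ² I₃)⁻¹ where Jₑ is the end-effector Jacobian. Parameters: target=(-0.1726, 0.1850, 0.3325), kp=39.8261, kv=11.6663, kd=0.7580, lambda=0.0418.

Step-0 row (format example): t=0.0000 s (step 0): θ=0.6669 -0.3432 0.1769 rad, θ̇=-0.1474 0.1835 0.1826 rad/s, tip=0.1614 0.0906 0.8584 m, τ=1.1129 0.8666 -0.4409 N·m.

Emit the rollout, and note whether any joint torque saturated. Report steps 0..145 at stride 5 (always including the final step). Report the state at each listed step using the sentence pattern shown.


t=0.0500 s (step 5): θ=0.7082 -0.3358 0.1722 rad, θ̇=6.9811 -0.2235 7.2129 rad/s, tip=0.1542 0.0954 0.8598 m, τ=-4.4652 1.1620 -2.0000 N·m.
t=0.1000 s (step 10): θ=0.7398 -0.3322 0.1252 rad, θ̇=-8.4912 0.5388 -12.0208 rad/s, tip=0.1467 0.1064 0.8607 m, τ=6.9749 1.2028 2.0000 N·m.
t=0.1500 s (step 15): θ=0.7870 -0.3338 0.0979 rad, θ̇=10.4331 -0.6587 11.0308 rad/s, tip=0.1402 0.1181 0.8604 m, τ=-7.2539 1.4405 -2.0000 N·m.
t=0.2000 s (step 20): θ=0.8092 -0.3355 0.0338 rad, θ̇=-8.6991 0.6342 -12.7687 rad/s, tip=0.1331 0.1316 0.8596 m, τ=6.8581 1.4575 2.0000 N·m.
t=0.2500 s (step 25): θ=0.8396 -0.3377 -0.0239 rad, θ̇=8.6845 -0.7265 9.1529 rad/s, tip=0.1249 0.1450 0.8582 m, τ=-6.2770 1.6260 -2.0000 N·m.
t=0.3000 s (step 30): θ=0.8416 -0.3345 -0.1277 rad, θ̇=-7.4946 0.8895 -12.0205 rad/s, tip=0.1140 0.1588 0.8557 m, τ=5.5428 1.7109 2.0000 N·m.
t=0.3500 s (step 35): θ=0.8434 -0.3256 -0.2415 rad, θ̇=6.5417 -0.5432 6.0531 rad/s, tip=0.0998 0.1709 0.8522 m, τ=-5.2178 2.0111 -2.0000 N·m.
t=0.4000 s (step 40): θ=0.8261 -0.3065 -0.3956 rad, θ̇=-6.1665 1.2919 -10.6116 rad/s, tip=0.0812 0.1813 0.8456 m, τ=4.4961 1.4856 2.0000 N·m.
t=0.4500 s (step 45): θ=0.8174 -0.2816 -0.5565 rad, θ̇=4.5668 -0.2246 2.3109 rad/s, tip=0.0586 0.1894 0.8361 m, τ=-3.8023 1.9229 -1.9225 N·m.
t=0.5000 s (step 50): θ=0.8162 -0.2546 -0.7076 rad, θ̇=-3.0283 1.0733 -5.9247 rad/s, tip=0.0355 0.1941 0.8245 m, τ=2.3355 1.0537 2.0000 N·m.
t=0.5500 s (step 55): θ=0.8234 -0.2304 -0.8030 rad, θ̇=3.1331 -0.0964 1.5434 rad/s, tip=0.0175 0.1934 0.8167 m, τ=-2.4555 1.5317 -1.4618 N·m.
t=0.6000 s (step 60): θ=0.8276 -0.2070 -0.8878 rad, θ̇=-2.7552 1.0046 -4.4909 rad/s, tip=0.0019 0.1913 0.8091 m, τ=2.2647 0.7905 2.0000 N·m.
t=0.6500 s (step 65): θ=0.8367 -0.1867 -0.9572 rad, θ̇=2.9398 -0.1716 1.3574 rad/s, tip=-0.0119 0.1885 0.8022 m, τ=-2.2274 1.3634 -1.3458 N·m.
t=0.7000 s (step 70): θ=0.8417 -0.1681 -1.0201 rad, θ̇=-2.6169 0.9045 -3.6248 rad/s, tip=-0.0235 0.1854 0.7955 m, τ=2.2159 0.6548 2.0000 N·m.
t=0.7500 s (step 75): θ=0.8509 -0.1526 -1.0734 rad, θ̇=2.9098 -0.2806 1.2854 rad/s, tip=-0.0337 0.1823 0.7894 m, τ=-2.1696 1.2580 -1.2970 N·m.
t=0.8000 s (step 80): θ=0.8561 -0.1389 -1.1238 rad, θ̇=-2.6065 0.8163 -3.1198 rad/s, tip=-0.0421 0.1796 0.7832 m, τ=2.2365 0.5559 2.0000 N·m.
t=0.8500 s (step 85): θ=0.8654 -0.1286 -1.1669 rad, θ̇=2.8541 -0.3814 1.2278 rad/s, tip=-0.0494 0.1772 0.7775 m, τ=-2.1087 1.1729 -1.2501 N·m.
t=0.9000 s (step 90): θ=0.8709 -0.1199 -1.2080 rad, θ̇=-2.4162 0.6860 -2.6636 rad/s, tip=-0.0553 0.1753 0.7719 m, τ=2.1031 0.5092 1.8715 N·m.
t=0.9500 s (step 95): θ=0.8801 -0.1144 -1.2464 rad, θ̇=2.2979 -0.3642 0.7066 rad/s, tip=-0.0605 0.1739 0.7662 m, τ=-1.6594 1.0417 -0.8200 N·m.
t=1.0000 s (step 100): θ=0.8877 -0.1109 -1.2852 rad, θ̇=-1.2852 0.3561 -1.7480 rad/s, tip=-0.0648 0.1731 0.7602 m, τ=1.2140 0.5755 1.1588 N·m.
t=1.0500 s (step 105): θ=0.8961 -0.1099 -1.3230 rad, θ̇=0.8801 -0.1585 -0.2491 rad/s, tip=-0.0682 0.1729 0.7541 m, τ=-0.5148 0.8120 -0.0370 N·m.
t=1.1000 s (step 110): θ=0.9024 -0.1109 -1.3599 rad, θ̇=-0.1742 0.0216 -0.9350 rad/s, tip=-0.0706 0.1732 0.7478 m, τ=0.3405 0.6612 0.5242 N·m.
t=1.1500 s (step 115): θ=0.9087 -0.1142 -1.3963 rad, θ̇=0.1859 -0.1023 -0.6702 rad/s, tip=-0.0723 0.1741 0.7414 m, τ=0.0602 0.6869 0.3199 N·m.
t=1.2000 s (step 120): θ=0.9146 -0.1198 -1.4319 rad, θ̇=0.1049 -0.1345 -0.7188 rad/s, tip=-0.0733 0.1755 0.7349 m, τ=0.1374 0.6733 0.3687 N·m.
t=1.2500 s (step 125): θ=0.9210 -0.1280 -1.4670 rad, θ̇=0.1373 -0.1911 -0.6909 rad/s, tip=-0.0735 0.1775 0.7282 m, τ=0.1248 0.6826 0.3554 N·m.
t=1.3000 s (step 130): θ=0.9281 -0.1388 -1.5012 rad, θ̇=0.1493 -0.2414 -0.6779 rad/s, tip=-0.0733 0.1801 0.7214 m, τ=0.1303 0.6962 0.3540 N·m.
t=1.3500 s (step 135): θ=0.9359 -0.1521 -1.5347 rad, θ̇=0.1659 -0.2898 -0.6617 rad/s, tip=-0.0725 0.1831 0.7144 m, τ=0.1334 0.7166 0.3496 N·m.
t=1.4000 s (step 140): θ=0.9447 -0.1677 -1.5674 rad, θ̇=0.1839 -0.3350 -0.6451 rad/s, tip=-0.0715 0.1866 0.7073 m, τ=0.1369 0.7426 0.3443 N·m.
t=1.4500 s (step 145): θ=0.9543 -0.1855 -1.5992 rad, θ̇=0.2032 -0.3765 -0.6276 rad/s, tip=-0.0701 0.1904 0.7000 m.
any joint saturated: yes


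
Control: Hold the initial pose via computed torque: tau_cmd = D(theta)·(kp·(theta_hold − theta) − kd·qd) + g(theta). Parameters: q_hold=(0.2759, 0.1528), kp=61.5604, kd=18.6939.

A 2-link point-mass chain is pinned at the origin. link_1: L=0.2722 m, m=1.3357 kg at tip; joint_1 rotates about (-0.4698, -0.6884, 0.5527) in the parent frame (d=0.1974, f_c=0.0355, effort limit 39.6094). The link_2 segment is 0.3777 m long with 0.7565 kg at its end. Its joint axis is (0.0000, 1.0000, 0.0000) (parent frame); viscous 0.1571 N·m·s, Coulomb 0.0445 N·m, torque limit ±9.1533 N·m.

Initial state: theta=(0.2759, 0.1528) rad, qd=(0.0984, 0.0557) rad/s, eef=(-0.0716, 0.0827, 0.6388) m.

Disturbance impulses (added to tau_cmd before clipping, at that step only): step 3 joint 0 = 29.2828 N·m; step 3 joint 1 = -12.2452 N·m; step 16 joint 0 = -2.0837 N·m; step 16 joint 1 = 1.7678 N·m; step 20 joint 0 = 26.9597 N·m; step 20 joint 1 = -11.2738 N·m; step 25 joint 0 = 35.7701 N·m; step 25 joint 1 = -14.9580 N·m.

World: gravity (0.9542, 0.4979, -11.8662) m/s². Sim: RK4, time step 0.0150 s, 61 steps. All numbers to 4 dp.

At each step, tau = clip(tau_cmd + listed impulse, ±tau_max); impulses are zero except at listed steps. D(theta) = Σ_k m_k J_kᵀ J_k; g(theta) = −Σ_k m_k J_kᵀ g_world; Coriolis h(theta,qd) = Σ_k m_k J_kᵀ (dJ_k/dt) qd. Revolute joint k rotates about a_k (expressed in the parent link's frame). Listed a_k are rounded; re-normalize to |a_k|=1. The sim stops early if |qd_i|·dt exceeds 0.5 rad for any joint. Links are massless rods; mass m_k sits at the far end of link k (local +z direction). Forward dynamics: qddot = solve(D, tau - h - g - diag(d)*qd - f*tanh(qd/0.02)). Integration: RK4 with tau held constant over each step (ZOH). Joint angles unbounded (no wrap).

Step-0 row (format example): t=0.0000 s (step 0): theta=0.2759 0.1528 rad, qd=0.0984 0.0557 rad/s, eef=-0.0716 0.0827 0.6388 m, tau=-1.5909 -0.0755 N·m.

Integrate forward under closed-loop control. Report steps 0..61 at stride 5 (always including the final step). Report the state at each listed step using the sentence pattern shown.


t=0.0750 s (step 5): theta=0.3146 0.1701 rad, qd=1.2358 0.5370 rad/s, eef=-0.0840 0.0936 0.6353 m, tau=-7.7630 1.8622 N·m.
t=0.1500 s (step 10): theta=0.3507 0.1826 rad, qd=0.0298 -0.0232 rad/s, eef=-0.0971 0.1034 0.6315 m, tau=-3.0078 0.3570 N·m.
t=0.2250 s (step 15): theta=0.3438 0.1803 rad, qd=-0.1577 -0.0281 rad/s, eef=-0.0945 0.1015 0.6323 m, tau=-1.7900 -0.1234 N·m.
t=0.3000 s (step 20): theta=0.3304 0.1849 rad, qd=-0.1867 0.0003 rad/s, eef=-0.0862 0.0985 0.6338 m, tau=25.7892 -9.1533 N·m.
t=0.3750 s (step 25): theta=0.3770 0.2022 rad, qd=0.1158 -0.0201 rad/s, eef=-0.1027 0.1111 0.6287 m, tau=31.7861 -9.1533 N·m.
t=0.4500 s (step 30): theta=0.4545 0.2411 rad, qd=0.1554 0.0341 rad/s, eef=-0.1269 0.1319 0.6188 m, tau=-5.7224 0.9577 N·m.
t=0.5250 s (step 35): theta=0.4393 0.2338 rad, qd=-0.3943 -0.1504 rad/s, eef=-0.1220 0.1280 0.6209 m, tau=-2.6459 -0.0412 N·m.
t=0.6000 s (step 40): theta=0.4077 0.2227 rad, qd=-0.4171 -0.1401 rad/s, eef=-0.1104 0.1198 0.6251 m, tau=-1.7864 -0.3110 N·m.
t=0.6750 s (step 45): theta=0.3791 0.2131 rad, qd=-0.3431 -0.1160 rad/s, eef=-0.0997 0.1123 0.6286 m, tau=-1.5163 -0.3677 N·m.
t=0.7500 s (step 50): theta=0.3563 0.2052 rad, qd=-0.2654 -0.0959 rad/s, eef=-0.0914 0.1063 0.6312 m, tau=-1.4112 -0.3673 N·m.
t=0.8250 s (step 55): theta=0.3389 0.1987 rad, qd=-0.2016 -0.0794 rad/s, eef=-0.0853 0.1015 0.6330 m, tau=-1.3575 -0.3543 N·m.
t=0.9000 s (step 60): theta=0.3258 0.1932 rad, qd=-0.1523 -0.0655 rad/s, eef=-0.0808 0.0979 0.6344 m, tau=-1.3235 -0.3405 N·m.
t=0.9150 s (step 61): theta=0.3235 0.1923 rad, qd=-0.1439 -0.0630 rad/s, eef=-0.0801 0.0972 0.6346 m.


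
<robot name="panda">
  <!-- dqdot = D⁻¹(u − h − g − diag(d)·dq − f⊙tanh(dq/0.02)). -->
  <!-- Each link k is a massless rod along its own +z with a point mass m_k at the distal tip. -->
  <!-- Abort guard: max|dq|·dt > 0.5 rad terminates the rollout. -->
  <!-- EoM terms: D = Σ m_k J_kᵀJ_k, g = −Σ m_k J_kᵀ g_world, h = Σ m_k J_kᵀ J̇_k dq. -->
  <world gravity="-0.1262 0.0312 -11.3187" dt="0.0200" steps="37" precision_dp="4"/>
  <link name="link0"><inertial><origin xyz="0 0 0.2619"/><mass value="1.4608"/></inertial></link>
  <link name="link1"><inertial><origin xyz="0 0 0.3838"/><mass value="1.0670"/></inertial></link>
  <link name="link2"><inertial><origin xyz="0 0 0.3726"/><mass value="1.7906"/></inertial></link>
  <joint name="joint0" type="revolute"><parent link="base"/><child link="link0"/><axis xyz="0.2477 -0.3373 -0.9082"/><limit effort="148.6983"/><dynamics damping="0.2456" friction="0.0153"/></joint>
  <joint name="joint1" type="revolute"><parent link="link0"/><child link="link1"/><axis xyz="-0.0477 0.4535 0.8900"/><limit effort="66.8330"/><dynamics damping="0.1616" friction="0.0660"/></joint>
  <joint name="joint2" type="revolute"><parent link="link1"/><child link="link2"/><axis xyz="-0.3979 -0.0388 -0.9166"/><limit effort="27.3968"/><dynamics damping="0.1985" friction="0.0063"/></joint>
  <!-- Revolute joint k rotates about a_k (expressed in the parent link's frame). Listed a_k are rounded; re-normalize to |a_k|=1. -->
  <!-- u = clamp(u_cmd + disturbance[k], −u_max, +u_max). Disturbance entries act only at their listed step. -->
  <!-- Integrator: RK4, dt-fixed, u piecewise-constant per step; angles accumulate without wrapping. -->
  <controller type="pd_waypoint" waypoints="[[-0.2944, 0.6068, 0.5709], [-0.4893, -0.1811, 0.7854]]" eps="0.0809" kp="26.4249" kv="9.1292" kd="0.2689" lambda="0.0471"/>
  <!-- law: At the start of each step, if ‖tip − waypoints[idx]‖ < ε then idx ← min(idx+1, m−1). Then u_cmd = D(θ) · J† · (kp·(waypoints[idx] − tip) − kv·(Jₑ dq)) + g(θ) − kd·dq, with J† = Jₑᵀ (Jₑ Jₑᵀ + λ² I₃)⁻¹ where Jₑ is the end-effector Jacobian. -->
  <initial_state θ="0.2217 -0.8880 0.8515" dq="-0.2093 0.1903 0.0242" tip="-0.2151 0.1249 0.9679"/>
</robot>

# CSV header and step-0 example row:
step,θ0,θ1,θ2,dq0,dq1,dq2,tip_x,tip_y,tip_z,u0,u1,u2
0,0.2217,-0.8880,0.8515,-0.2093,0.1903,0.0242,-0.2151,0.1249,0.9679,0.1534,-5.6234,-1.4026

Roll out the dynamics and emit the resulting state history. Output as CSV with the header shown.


step,θ0,θ1,θ2,dq0,dq1,dq2,tip_x,tip_y,tip_z,u0,u1,u2
1,0.2140,-0.9007,0.8594,-0.5683,-1.4362,0.7225,-0.2144,0.1270,0.9674,-0.0009,-3.8954,-1.2690
2,0.1996,-0.9402,0.8747,-0.8534,-2.5049,0.8087,-0.2157,0.1334,0.9653,-0.2709,-2.5273,-1.0103
3,0.1807,-0.9973,0.8893,-1.0279,-3.2010,0.6553,-0.2188,0.1429,0.9618,-0.5417,-1.4415,-0.7099
4,0.1594,-1.0658,0.9001,-1.0927,-3.6379,0.4205,-0.2236,0.1544,0.9573,-0.7674,-0.5718,-0.4073
5,0.1378,-1.1411,0.9060,-1.0592,-3.8949,0.1732,-0.2297,0.1676,0.9519,-0.9337,0.1336,-0.1203
6,0.1177,-1.2204,0.9072,-0.9381,-4.0261,-0.0599,-0.2367,0.1819,0.9456,-1.0416,0.7122,0.1443
7,0.1010,-1.3013,0.9041,-0.7366,-4.0672,-0.2715,-0.2442,0.1971,0.9385,-1.0985,1.1904,0.3841
8,0.0889,-1.3824,0.8966,-0.4691,-4.0311,-0.4936,-0.2520,0.2131,0.9308,-1.1159,1.5898,0.6117
9,0.0828,-1.4621,0.8846,-0.1481,-3.9309,-0.7344,-0.2598,0.2297,0.9225,-1.1032,1.9278,0.8295
10,0.0834,-1.5392,0.8675,0.1854,-3.7746,-1.0133,-0.2671,0.2469,0.9137,-1.0670,2.2253,1.0440
11,0.0905,-1.6127,0.8445,0.5007,-3.5722,-1.3227,-0.2737,0.2646,0.9046,-1.0273,2.5003,1.2535
12,0.1033,-1.6818,0.8150,0.7383,-3.3374,-1.6528,-0.2792,0.2827,0.8953,-0.9990,2.7636,1.4539
13,0.1194,-1.7461,0.7789,0.8304,-3.0962,-1.9678,-0.2834,0.3011,0.8859,-0.9791,3.0068,1.6307
14,0.1356,-1.8058,0.7371,0.7457,-2.8804,-2.2118,-0.2861,0.3193,0.8765,-0.9453,3.2061,1.7635
15,0.1485,-1.8616,0.6914,0.5190,-2.7099,-2.3436,-0.2875,0.3372,0.8672,-0.8784,3.3467,1.8422
16,0.1563,-1.9144,0.6442,0.2307,-2.5808,-2.3649,-0.2877,0.3544,0.8582,-0.7816,3.4332,1.8758
17,0.1583,-1.9649,0.5973,-0.0397,-2.4732,-2.3130,-0.2869,0.3707,0.8493,-0.6719,3.4787,1.8842
18,0.1556,-2.0132,0.5517,-0.2389,-2.3651,-2.2343,-0.2856,0.3861,0.8407,-0.5672,3.4952,1.8862
19,0.1494,-2.0593,0.5078,-0.3952,-2.2594,-2.1436,-0.2838,0.4005,0.8323,-0.4629,3.4930,1.8883
20,0.1405,-2.1034,0.4658,-0.5092,-2.1530,-2.0539,-0.2819,0.4139,0.8242,-0.3616,3.4770,1.8944
21,0.1296,-2.1453,0.4255,-0.5891,-2.0464,-1.9695,-0.2798,0.4265,0.8163,-0.2629,3.4507,1.9049
22,0.1174,-2.1852,0.3869,-0.6439,-1.9412,-1.8908,-0.2778,0.4382,0.8086,-0.1661,3.4166,1.9191
23,0.1042,-2.2229,0.3497,-0.6807,-1.8391,-1.8169,-0.2759,0.4491,0.8011,-0.0706,3.3765,1.9358
24,0.0904,-2.2587,0.3141,-0.7044,-1.7411,-1.7468,-0.2740,0.4593,0.7939,0.0239,3.3319,1.9540
25,0.0763,-2.2925,0.2798,-0.7185,-1.6478,-1.6801,-0.2724,0.4687,0.7869,0.1172,3.2842,1.9730
26,0.0619,-2.3246,0.2468,-0.7254,-1.5596,-1.6162,-0.2709,0.4776,0.7801,0.2093,3.2344,1.9922
27,0.0475,-2.3549,0.2150,-0.7268,-1.4764,-1.5549,-0.2697,0.4858,0.7735,0.2998,3.1838,2.0113
28,0.0330,-2.3836,0.1845,-0.7238,-1.3982,-1.4962,-0.2686,0.4934,0.7671,0.3882,3.1330,2.0300
29,0.0187,-2.4108,0.1551,-0.7176,-1.3249,-1.4398,-0.2677,0.5006,0.7609,0.4743,3.0829,2.0481
30,0.0045,-2.4366,0.1268,-0.7086,-1.2563,-1.3856,-0.2670,0.5073,0.7549,0.5577,3.0340,2.0653
31,-0.0095,-2.4610,0.0995,-0.6976,-1.1920,-1.3337,-0.2665,0.5135,0.7491,0.6381,2.9869,2.0816
32,-0.0233,-2.4842,0.0733,-0.6849,-1.1320,-1.2839,-0.2662,0.5193,0.7435,0.7154,2.9418,2.0969
33,-0.0368,-2.5063,0.0481,-0.6710,-1.0758,-1.2361,-0.2660,0.5247,0.7381,0.7894,2.8991,2.1111
34,-0.0500,-2.5273,0.0238,-0.6561,-1.0233,-1.1903,-0.2659,0.5298,0.7329,0.8599,2.8589,2.1242
35,-0.0629,-2.5472,0.0004,-0.6404,-0.9741,-1.1463,-0.2659,0.5346,0.7279,0.9270,2.8213,2.1361
36,-0.0755,-2.5662,-0.0221,-0.6241,-0.9280,-1.1042,-0.2661,0.5390,0.7230,0.9906,2.7863,2.1470
37,-0.0878,-2.5843,-0.0439,-0.6075,-0.8848,-1.0638,-0.2664,0.5432,0.7183,,,


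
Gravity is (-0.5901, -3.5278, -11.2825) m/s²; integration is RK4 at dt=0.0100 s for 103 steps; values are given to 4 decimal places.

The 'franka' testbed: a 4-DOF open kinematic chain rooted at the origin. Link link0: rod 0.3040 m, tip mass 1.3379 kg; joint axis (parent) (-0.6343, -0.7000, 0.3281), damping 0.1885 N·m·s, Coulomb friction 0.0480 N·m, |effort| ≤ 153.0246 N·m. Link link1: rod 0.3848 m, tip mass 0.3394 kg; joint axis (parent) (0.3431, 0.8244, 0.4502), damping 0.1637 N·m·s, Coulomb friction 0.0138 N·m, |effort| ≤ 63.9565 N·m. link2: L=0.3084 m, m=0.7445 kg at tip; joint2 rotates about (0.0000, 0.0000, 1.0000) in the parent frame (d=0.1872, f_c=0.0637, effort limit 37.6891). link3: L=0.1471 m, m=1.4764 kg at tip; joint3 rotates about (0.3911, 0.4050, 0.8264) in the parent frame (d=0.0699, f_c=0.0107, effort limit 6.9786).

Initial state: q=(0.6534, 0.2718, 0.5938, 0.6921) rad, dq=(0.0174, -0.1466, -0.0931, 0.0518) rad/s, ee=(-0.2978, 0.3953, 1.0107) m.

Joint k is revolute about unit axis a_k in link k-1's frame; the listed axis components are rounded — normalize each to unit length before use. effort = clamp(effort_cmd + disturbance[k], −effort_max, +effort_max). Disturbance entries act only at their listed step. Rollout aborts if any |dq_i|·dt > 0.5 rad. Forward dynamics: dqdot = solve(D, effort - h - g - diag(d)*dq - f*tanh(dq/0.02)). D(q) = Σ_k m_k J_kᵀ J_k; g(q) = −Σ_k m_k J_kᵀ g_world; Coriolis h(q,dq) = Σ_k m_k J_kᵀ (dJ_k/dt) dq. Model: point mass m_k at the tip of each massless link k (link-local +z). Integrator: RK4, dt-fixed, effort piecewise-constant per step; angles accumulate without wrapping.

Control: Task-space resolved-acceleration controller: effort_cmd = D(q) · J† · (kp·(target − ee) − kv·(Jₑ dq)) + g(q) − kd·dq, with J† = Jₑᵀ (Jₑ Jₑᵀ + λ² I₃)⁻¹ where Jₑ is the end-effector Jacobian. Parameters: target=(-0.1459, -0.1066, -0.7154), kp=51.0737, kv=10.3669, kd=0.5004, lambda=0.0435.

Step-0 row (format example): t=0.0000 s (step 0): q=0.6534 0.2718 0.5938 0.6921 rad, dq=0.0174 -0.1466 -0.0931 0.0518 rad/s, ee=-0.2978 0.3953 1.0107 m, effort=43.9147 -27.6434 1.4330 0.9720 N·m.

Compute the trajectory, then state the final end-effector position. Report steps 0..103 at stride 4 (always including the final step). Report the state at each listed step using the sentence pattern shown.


t=0.0400 s (step 4): q=0.6538 0.2367 0.6034 0.8380 rad, dq=0.0864 -1.0275 4.4037 1.6187 rad/s, ee=-0.3142 0.4032 0.9998 m, effort=18.6833 -15.7384 -1.3316 0.6871 N·m.
t=0.0800 s (step 8): q=0.6588 0.1730 0.6226 1.0207 rad, dq=0.0238 -1.3727 10.2978 -2.7204 rad/s, ee=-0.3530 0.4172 0.9773 m, effort=-3.1003 -5.3092 -4.7215 3.3420 N·m.
t=0.1200 s (step 12): q=0.6485 0.0669 0.6642 1.2419 rad, dq=-0.5175 -2.1887 14.6249 -6.5183 rad/s, ee=-0.4066 0.4294 0.9453 m, effort=-24.7497 5.1759 -7.1718 5.6514 N·m.
t=0.1600 s (step 16): q=0.5849 -0.1223 0.7552 1.5016 rad, dq=-2.6360 -5.3734 14.8013 -5.1849 rad/s, ee=-0.4677 0.4315 0.9048 m, effort=-47.1888 16.1462 -7.0976 5.3966 N·m.
t=0.2000 s (step 20): q=0.3578 -0.5572 0.8886 1.5856 rad, dq=-9.4649 -16.6486 7.6067 -14.9602 rad/s, ee=-0.5184 0.4194 0.8526 m, effort=-12.7694 -18.3934 -1.5785 6.9786 N·m.
t=0.2400 s (step 24): q=0.0405 -1.1716 0.5065 1.1791 rad, dq=-5.5735 -11.6224 -7.4913 -7.3468 rad/s, ee=-0.5162 0.4504 0.7649 m, effort=-7.1538 -11.2579 2.9894 3.7644 N·m.
t=0.2800 s (step 28): q=-0.1175 -1.5612 0.2709 1.0510 rad, dq=-2.7414 -8.2248 -1.6813 -4.7141 rad/s, ee=-0.4710 0.5394 0.6363 m, effort=-9.3475 7.4945 -1.2267 2.4199 N·m.
t=0.3200 s (step 32): q=-0.1891 -1.8638 0.1557 1.0059 rad, dq=-0.9856 -6.6972 -0.2151 -3.6062 rad/s, ee=-0.4091 0.6247 0.4911 m, effort=-8.6152 15.0939 -1.7636 2.6098 N·m.
t=0.3600 s (step 36): q=-0.1988 -2.1175 0.0816 0.9861 rad, dq=0.4523 -5.7104 -0.1093 -2.5011 rad/s, ee=-0.3437 0.6872 0.3346 m, effort=-9.9694 19.0977 -1.3284 2.6861 N·m.
t=0.4000 s (step 40): q=-0.1531 -2.3334 0.0256 0.9734 rad, dq=1.8367 -4.8629 -0.3474 -1.5976 rad/s, ee=-0.2796 0.7211 0.1727 m, effort=-12.1516 21.2680 -0.6618 2.7059 N·m.
t=0.4400 s (step 44): q=-0.0516 -2.5127 -0.0225 0.9609 rad, dq=3.2535 -3.9534 -0.6925 -1.0099 rad/s, ee=-0.2189 0.7255 0.0125 m, effort=-14.5124 21.6870 0.0593 2.7256 N·m.
t=0.4800 s (step 48): q=0.1062 -2.6512 -0.0688 0.9467 rad, dq=4.6123 -2.8799 -0.9482 -0.6548 rad/s, ee=-0.1634 0.7023 -0.1380 m, effort=-16.7681 19.8720 0.6801 2.6594 N·m.
t=0.5200 s (step 52): q=0.3124 -2.7427 -0.1136 0.9329 rad, dq=5.6144 -1.6503 -0.9872 -0.4138 rad/s, ee=-0.1157 0.6568 -0.2719 m, effort=-18.8748 15.5183 1.0673 2.4031 N·m.
t=0.5600 s (step 56): q=0.5459 -2.7837 -0.1517 0.9228 rad, dq=5.9322 -0.4028 -0.7891 -0.2158 rad/s, ee=-0.0788 0.5956 -0.3859 m, effort=-20.7717 9.1551 1.1680 1.9494 N·m.
t=0.6000 s (step 60): q=0.7772 -2.7777 -0.1787 0.9179 rad, dq=5.5415 0.6592 -0.5159 -0.0647 rad/s, ee=-0.0546 0.5252 -0.4809 m, effort=-22.2291 2.2341 1.0821 1.4176 N·m.
t=0.6400 s (step 64): q=0.9838 -2.7354 -0.1956 0.9171 rad, dq=4.7532 1.4021 -0.3217 0.0131 rad/s, ee=-0.0424 0.4499 -0.5596 m, effort=-22.9869 -3.7436 0.9423 0.9478 N·m.
t=0.6800 s (step 68): q=1.1567 -2.6701 -0.2065 0.9185 rad, dq=3.9025 1.8130 -0.2224 0.0687 rad/s, ee=-0.0396 0.3735 -0.6239 m, effort=-22.9893 -8.0536 0.8067 0.5828 N·m.
t=0.7200 s (step 72): q=1.2973 -2.5939 -0.2146 0.9222 rad, dq=3.1547 1.9598 -0.1804 0.1199 rad/s, ee=-0.0435 0.2995 -0.6752 m, effort=-22.3856 -10.7044 0.6883 0.3278 N·m.
t=0.7600 s (step 76): q=1.4108 -2.5157 -0.2216 0.9277 rad, dq=2.5418 1.9270 -0.1666 0.1582 rad/s, ee=-0.0514 0.2306 -0.7150 m, effort=-21.3771 -12.0329 0.5857 0.1715 N·m.
t=0.8000 s (step 80): q=1.5022 -2.4412 -0.2282 0.9346 rad, dq=2.0457 1.7839 -0.1648 0.1860 rad/s, ee=-0.0615 0.1690 -0.7450 m, effort=-20.1380 -12.4263 0.4942 0.0882 N·m.
t=0.8400 s (step 84): q=1.5757 -2.3738 -0.2349 0.9424 rad, dq=1.6401 1.5808 -0.1669 0.2052 rad/s, ee=-0.0723 0.1155 -0.7672 m, effort=-18.8025 -12.2142 0.4096 0.0543 N·m.
t=0.8800 s (step 88): q=1.6344 -2.3150 -0.2416 0.9509 rad, dq=1.3046 1.3526 -0.1692 0.2171 rad/s, ee=-0.0828 0.0704 -0.7832 m, effort=-17.4685 -11.6474 0.3297 0.0516 N·m.
t=0.9200 s (step 92): q=1.6808 -2.2655 -0.2484 0.9597 rad, dq=1.0252 1.1226 -0.1700 0.2231 rad/s, ee=-0.0924 0.0335 -0.7947 m, effort=-16.2039 -10.9046 0.2543 0.0668 N·m.
t=0.9600 s (step 96): q=1.7171 -2.2250 -0.2551 0.9687 rad, dq=0.7928 0.9058 -0.1693 0.2246 rad/s, ee=-0.1009 0.0039 -0.8027 m, effort=-15.0518 -10.1057 0.1840 0.0911 N·m.
t=1.0000 s (step 100): q=1.7448 -2.1928 -0.2619 0.9776 rad, dq=0.6009 0.7109 -0.1675 0.2230 rad/s, ee=-0.1081 -0.0191 -0.8083 m, effort=-14.0359 -9.3262 0.1198 0.1188 N·m.
t=1.0300 s (step 103): q=1.7610 -2.1734 -0.2669 0.9843 rad, dq=0.4805 0.5818 -0.1657 0.2205 rad/s, ee=-0.1126 -0.0328 -0.8113 m.
final ee position (m): -0.1126 -0.0328 -0.8113


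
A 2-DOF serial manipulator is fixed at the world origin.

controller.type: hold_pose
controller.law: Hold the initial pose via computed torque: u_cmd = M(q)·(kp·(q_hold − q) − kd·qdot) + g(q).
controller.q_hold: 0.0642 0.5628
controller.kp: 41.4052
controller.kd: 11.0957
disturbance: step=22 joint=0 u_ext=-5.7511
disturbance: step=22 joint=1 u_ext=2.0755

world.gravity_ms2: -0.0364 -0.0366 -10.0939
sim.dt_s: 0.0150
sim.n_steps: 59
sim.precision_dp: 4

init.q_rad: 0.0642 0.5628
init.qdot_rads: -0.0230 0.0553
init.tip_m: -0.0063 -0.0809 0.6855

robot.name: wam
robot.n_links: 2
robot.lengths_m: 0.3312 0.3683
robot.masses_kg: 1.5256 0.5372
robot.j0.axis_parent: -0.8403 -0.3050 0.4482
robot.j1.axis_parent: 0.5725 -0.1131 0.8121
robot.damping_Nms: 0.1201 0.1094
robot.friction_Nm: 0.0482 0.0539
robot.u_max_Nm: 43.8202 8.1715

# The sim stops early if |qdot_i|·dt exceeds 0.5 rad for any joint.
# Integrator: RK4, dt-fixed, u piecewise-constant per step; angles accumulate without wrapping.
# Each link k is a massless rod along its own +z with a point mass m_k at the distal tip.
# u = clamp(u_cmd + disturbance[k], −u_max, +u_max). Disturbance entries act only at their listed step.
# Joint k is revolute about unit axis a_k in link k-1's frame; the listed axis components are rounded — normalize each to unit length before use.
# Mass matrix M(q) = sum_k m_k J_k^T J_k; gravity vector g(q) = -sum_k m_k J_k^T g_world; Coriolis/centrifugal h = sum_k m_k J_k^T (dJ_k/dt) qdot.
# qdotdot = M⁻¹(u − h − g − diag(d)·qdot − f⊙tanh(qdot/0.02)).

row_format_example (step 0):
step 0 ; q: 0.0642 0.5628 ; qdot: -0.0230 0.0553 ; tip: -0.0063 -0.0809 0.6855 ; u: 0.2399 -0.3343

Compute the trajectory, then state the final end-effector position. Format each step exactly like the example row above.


step 1 ; q: 0.0638 0.5631 ; qdot: -0.0242 0.0128 ; tip: -0.0062 -0.0812 0.6855 ; u: 0.2211 -0.3255
step 2 ; q: 0.0635 0.5631 ; qdot: -0.0178 0.0115 ; tip: -0.0062 -0.0814 0.6854 ; u: 0.2043 -0.3217
step 3 ; q: 0.0632 0.5631 ; qdot: -0.0127 0.0102 ; tip: -0.0061 -0.0815 0.6854 ; u: 0.1899 -0.3184
step 4 ; q: 0.0630 0.5631 ; qdot: -0.0086 0.0087 ; tip: -0.0061 -0.0816 0.6854 ; u: 0.1778 -0.3156
step 5 ; q: 0.0629 0.5631 ; qdot: -0.0054 0.0074 ; tip: -0.0061 -0.0817 0.6854 ; u: 0.1680 -0.3133
step 6 ; q: 0.0628 0.5630 ; qdot: -0.0030 0.0064 ; tip: -0.0061 -0.0818 0.6854 ; u: 0.1600 -0.3114
step 7 ; q: 0.0627 0.5630 ; qdot: -0.0010 0.0057 ; tip: -0.0061 -0.0818 0.6854 ; u: 0.1535 -0.3099
step 8 ; q: 0.0627 0.5629 ; qdot: 0.0004 0.0052 ; tip: -0.0061 -0.0818 0.6854 ; u: 0.1482 -0.3087
step 9 ; q: 0.0627 0.5629 ; qdot: 0.0016 0.0049 ; tip: -0.0061 -0.0818 0.6854 ; u: 0.1440 -0.3077
step 10 ; q: 0.0627 0.5628 ; qdot: 0.0024 0.0046 ; tip: -0.0061 -0.0818 0.6854 ; u: 0.1405 -0.3069
step 11 ; q: 0.0627 0.5627 ; qdot: 0.0030 0.0045 ; tip: -0.0061 -0.0818 0.6854 ; u: 0.1377 -0.3062
step 12 ; q: 0.0627 0.5626 ; qdot: 0.0034 0.0043 ; tip: -0.0061 -0.0817 0.6854 ; u: 0.1354 -0.3057
step 13 ; q: 0.0627 0.5626 ; qdot: 0.0038 0.0043 ; tip: -0.0061 -0.0817 0.6854 ; u: 0.1334 -0.3052
step 14 ; q: 0.0627 0.5625 ; qdot: 0.0040 0.0042 ; tip: -0.0061 -0.0817 0.6854 ; u: 0.1317 -0.3048
step 15 ; q: 0.0628 0.5624 ; qdot: 0.0041 0.0042 ; tip: -0.0061 -0.0816 0.6854 ; u: 0.1303 -0.3045
step 16 ; q: 0.0628 0.5623 ; qdot: 0.0042 0.0042 ; tip: -0.0061 -0.0816 0.6854 ; u: 0.1291 -0.3042
step 17 ; q: 0.0628 0.5623 ; qdot: 0.0042 0.0042 ; tip: -0.0061 -0.0816 0.6854 ; u: 0.1280 -0.3039
step 18 ; q: 0.0629 0.5622 ; qdot: 0.0042 0.0042 ; tip: -0.0061 -0.0815 0.6854 ; u: 0.1271 -0.3037
step 19 ; q: 0.0629 0.5621 ; qdot: 0.0042 0.0042 ; tip: -0.0061 -0.0815 0.6854 ; u: 0.1263 -0.3034
step 20 ; q: 0.0629 0.5620 ; qdot: 0.0041 0.0043 ; tip: -0.0062 -0.0815 0.6855 ; u: 0.1255 -0.3032
step 21 ; q: 0.0629 0.5620 ; qdot: 0.0041 0.0043 ; tip: -0.0062 -0.0815 0.6855 ; u: 0.1249 -0.3031
step 22 ; q: 0.0630 0.5619 ; qdot: 0.0040 0.0044 ; tip: -0.0062 -0.0814 0.6855 ; u: -5.6269 1.7726
step 23 ; q: 0.0629 0.5705 ; qdot: -0.0275 1.1061 ; tip: -0.0056 -0.0832 0.6850 ; u: 1.1146 -0.6445
step 24 ; q: 0.0622 0.5841 ; qdot: -0.0626 0.7154 ; tip: -0.0046 -0.0863 0.6842 ; u: 1.0102 -0.5880
step 25 ; q: 0.0611 0.5926 ; qdot: -0.0799 0.4347 ; tip: -0.0039 -0.0886 0.6836 ; u: 0.9139 -0.5416
step 26 ; q: 0.0598 0.5976 ; qdot: -0.0855 0.2330 ; tip: -0.0033 -0.0902 0.6832 ; u: 0.8255 -0.5030
step 27 ; q: 0.0586 0.6000 ; qdot: -0.0838 0.0884 ; tip: -0.0029 -0.0914 0.6830 ; u: 0.7445 -0.4705
step 28 ; q: 0.0573 0.6005 ; qdot: -0.0728 0.0078 ; tip: -0.0027 -0.0922 0.6828 ; u: 0.6704 -0.4456
step 29 ; q: 0.0564 0.6004 ; qdot: -0.0505 -0.0001 ; tip: -0.0025 -0.0928 0.6828 ; u: 0.6027 -0.4300
step 30 ; q: 0.0558 0.6004 ; qdot: -0.0295 0.0028 ; tip: -0.0024 -0.0931 0.6827 ; u: 0.5409 -0.4171
step 31 ; q: 0.0554 0.6003 ; qdot: -0.0133 -0.0009 ; tip: -0.0024 -0.0933 0.6827 ; u: 0.4859 -0.4049
step 32 ; q: 0.0553 0.6002 ; qdot: -0.0000 -0.0008 ; tip: -0.0024 -0.0933 0.6827 ; u: 0.4394 -0.3951
step 33 ; q: 0.0554 0.6000 ; qdot: 0.0088 -0.0064 ; tip: -0.0024 -0.0933 0.6827 ; u: 0.4015 -0.3865
step 34 ; q: 0.0555 0.5999 ; qdot: 0.0162 -0.0065 ; tip: -0.0024 -0.0931 0.6827 ; u: 0.3704 -0.3799
step 35 ; q: 0.0558 0.5998 ; qdot: 0.0219 -0.0061 ; tip: -0.0025 -0.0930 0.6828 ; u: 0.3437 -0.3744
step 36 ; q: 0.0562 0.5996 ; qdot: 0.0260 -0.0068 ; tip: -0.0026 -0.0927 0.6828 ; u: 0.3205 -0.3695
step 37 ; q: 0.0566 0.5994 ; qdot: 0.0292 -0.0069 ; tip: -0.0026 -0.0925 0.6828 ; u: 0.3000 -0.3653
step 38 ; q: 0.0570 0.5993 ; qdot: 0.0315 -0.0071 ; tip: -0.0027 -0.0922 0.6829 ; u: 0.2818 -0.3615
step 39 ; q: 0.0575 0.5991 ; qdot: 0.0331 -0.0071 ; tip: -0.0028 -0.0919 0.6829 ; u: 0.2657 -0.3583
step 40 ; q: 0.0580 0.5990 ; qdot: 0.0341 -0.0071 ; tip: -0.0029 -0.0916 0.6830 ; u: 0.2513 -0.3554
step 41 ; q: 0.0585 0.5988 ; qdot: 0.0345 -0.0071 ; tip: -0.0030 -0.0912 0.6830 ; u: 0.2386 -0.3528
step 42 ; q: 0.0590 0.5986 ; qdot: 0.0346 -0.0071 ; tip: -0.0031 -0.0909 0.6831 ; u: 0.2273 -0.3506
step 43 ; q: 0.0595 0.5985 ; qdot: 0.0344 -0.0070 ; tip: -0.0032 -0.0906 0.6831 ; u: 0.2173 -0.3486
step 44 ; q: 0.0600 0.5983 ; qdot: 0.0338 -0.0070 ; tip: -0.0033 -0.0903 0.6832 ; u: 0.2085 -0.3468
step 45 ; q: 0.0605 0.5982 ; qdot: 0.0330 -0.0069 ; tip: -0.0034 -0.0900 0.6832 ; u: 0.2007 -0.3453
step 46 ; q: 0.0610 0.5980 ; qdot: 0.0321 -0.0068 ; tip: -0.0035 -0.0897 0.6833 ; u: 0.1938 -0.3440
step 47 ; q: 0.0614 0.5978 ; qdot: 0.0310 -0.0067 ; tip: -0.0036 -0.0894 0.6833 ; u: 0.1877 -0.3428
step 48 ; q: 0.0619 0.5977 ; qdot: 0.0299 -0.0066 ; tip: -0.0036 -0.0891 0.6833 ; u: 0.1823 -0.3417
step 49 ; q: 0.0623 0.5975 ; qdot: 0.0286 -0.0065 ; tip: -0.0037 -0.0888 0.6834 ; u: 0.1775 -0.3408
step 50 ; q: 0.0627 0.5974 ; qdot: 0.0273 -0.0064 ; tip: -0.0038 -0.0886 0.6834 ; u: 0.1733 -0.3400
step 51 ; q: 0.0631 0.5972 ; qdot: 0.0261 -0.0062 ; tip: -0.0039 -0.0883 0.6835 ; u: 0.1695 -0.3393
step 52 ; q: 0.0634 0.5970 ; qdot: 0.0248 -0.0061 ; tip: -0.0039 -0.0881 0.6835 ; u: 0.1662 -0.3386
step 53 ; q: 0.0638 0.5969 ; qdot: 0.0235 -0.0060 ; tip: -0.0040 -0.0878 0.6835 ; u: 0.1631 -0.3381
step 54 ; q: 0.0641 0.5967 ; qdot: 0.0223 -0.0058 ; tip: -0.0041 -0.0876 0.6836 ; u: 0.1604 -0.3375
step 55 ; q: 0.0644 0.5966 ; qdot: 0.0211 -0.0056 ; tip: -0.0041 -0.0874 0.6836 ; u: 0.1578 -0.3370
step 56 ; q: 0.0647 0.5964 ; qdot: 0.0200 -0.0055 ; tip: -0.0042 -0.0872 0.6836 ; u: 0.1555 -0.3366
step 57 ; q: 0.0650 0.5963 ; qdot: 0.0189 -0.0053 ; tip: -0.0043 -0.0870 0.6836 ; u: 0.1533 -0.3361
step 58 ; q: 0.0653 0.5961 ; qdot: 0.0178 -0.0052 ; tip: -0.0043 -0.0868 0.6837 ; u: 0.1512 -0.3357
step 59 ; q: 0.0655 0.5960 ; qdot: 0.0169 -0.0050 ; tip: -0.0044 -0.0867 0.6837
final tip position (m): -0.0044 -0.0867 0.6837


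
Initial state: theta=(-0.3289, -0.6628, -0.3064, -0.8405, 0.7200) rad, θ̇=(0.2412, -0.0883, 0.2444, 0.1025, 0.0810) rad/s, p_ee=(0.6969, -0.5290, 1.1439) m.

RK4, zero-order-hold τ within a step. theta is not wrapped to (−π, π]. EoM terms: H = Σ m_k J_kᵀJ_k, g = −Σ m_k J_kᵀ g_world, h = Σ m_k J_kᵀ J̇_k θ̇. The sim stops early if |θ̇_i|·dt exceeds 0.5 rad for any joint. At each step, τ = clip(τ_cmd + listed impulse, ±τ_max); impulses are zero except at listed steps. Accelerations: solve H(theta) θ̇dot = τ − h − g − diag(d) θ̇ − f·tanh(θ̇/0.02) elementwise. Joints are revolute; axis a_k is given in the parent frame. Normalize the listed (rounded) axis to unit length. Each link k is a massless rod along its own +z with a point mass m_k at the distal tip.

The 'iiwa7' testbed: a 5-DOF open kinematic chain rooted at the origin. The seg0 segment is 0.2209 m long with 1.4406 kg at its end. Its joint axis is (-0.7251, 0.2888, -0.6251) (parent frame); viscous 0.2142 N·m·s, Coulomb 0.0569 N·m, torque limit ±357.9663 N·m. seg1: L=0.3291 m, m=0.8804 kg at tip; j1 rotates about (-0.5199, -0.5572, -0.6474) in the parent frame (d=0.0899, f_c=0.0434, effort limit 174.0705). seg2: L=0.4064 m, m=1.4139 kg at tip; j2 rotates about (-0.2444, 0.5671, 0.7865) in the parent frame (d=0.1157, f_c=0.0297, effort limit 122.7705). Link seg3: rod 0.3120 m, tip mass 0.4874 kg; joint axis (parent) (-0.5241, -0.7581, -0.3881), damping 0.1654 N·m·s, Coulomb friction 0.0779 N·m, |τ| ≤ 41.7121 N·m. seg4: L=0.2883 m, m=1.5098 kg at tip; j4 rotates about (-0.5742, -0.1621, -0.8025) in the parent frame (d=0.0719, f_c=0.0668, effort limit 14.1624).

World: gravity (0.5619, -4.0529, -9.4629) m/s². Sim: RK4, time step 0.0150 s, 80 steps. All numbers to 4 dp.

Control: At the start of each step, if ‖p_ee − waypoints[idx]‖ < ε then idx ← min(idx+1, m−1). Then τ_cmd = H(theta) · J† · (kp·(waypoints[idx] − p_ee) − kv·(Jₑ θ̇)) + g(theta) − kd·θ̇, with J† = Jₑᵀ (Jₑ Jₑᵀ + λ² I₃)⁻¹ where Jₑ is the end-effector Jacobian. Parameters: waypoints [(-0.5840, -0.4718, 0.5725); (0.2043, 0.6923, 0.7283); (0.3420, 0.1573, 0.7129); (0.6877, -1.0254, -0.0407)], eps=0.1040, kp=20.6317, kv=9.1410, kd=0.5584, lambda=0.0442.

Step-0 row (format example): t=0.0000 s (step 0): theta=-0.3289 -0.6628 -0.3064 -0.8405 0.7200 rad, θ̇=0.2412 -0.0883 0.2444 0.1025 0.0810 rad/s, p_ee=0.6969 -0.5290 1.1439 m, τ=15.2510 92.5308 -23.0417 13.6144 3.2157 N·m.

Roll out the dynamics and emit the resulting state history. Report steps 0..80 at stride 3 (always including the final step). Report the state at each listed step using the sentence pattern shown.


t=0.0450 s (step 3): theta=-0.3183 -0.6019 -0.3134 -0.9517 0.7122 rad, θ̇=0.1237 2.5507 -0.3472 -4.3131 -0.8178 rad/s, p_ee=0.6774 -0.5197 1.1378 m, τ=15.8626 59.4686 -11.4083 11.0507 3.2176 N·m.
t=0.0900 s (step 6): theta=-0.3199 -0.4587 -0.3345 -1.1766 0.6573 rad, θ̇=-0.2090 3.6387 -0.5598 -5.3233 -1.5822 rad/s, p_ee=0.6180 -0.5154 1.1213 m, τ=16.7963 33.2579 -3.0565 7.1944 3.0170 N·m.
t=0.1350 s (step 9): theta=-0.3360 -0.2879 -0.3648 -1.4108 0.5842 rad, θ̇=-0.5088 3.8939 -0.7491 -4.9629 -1.6948 rad/s, p_ee=0.5322 -0.5135 1.1004 m, τ=16.9621 16.6842 2.3211 4.3545 2.6091 N·m.
t=0.1800 s (step 12): theta=-0.3648 -0.1133 -0.4016 -1.6187 0.5111 rad, θ̇=-0.7761 3.8577 -0.8522 -4.2475 -1.5910 rad/s, p_ee=0.4338 -0.5129 1.0777 m, τ=17.0966 7.1555 5.6216 2.4773 2.2934 N·m.
t=0.2250 s (step 15): theta=-0.4052 0.0578 -0.4406 -1.7935 0.4449 rad, θ̇=-1.0228 3.7554 -0.8405 -3.5178 -1.3788 rad/s, p_ee=0.3323 -0.5134 1.0540 m, τ=17.7165 1.8401 7.6304 1.1225 2.0471 N·m.
t=0.2700 s (step 18): theta=-0.4563 0.2245 -0.4764 -1.9372 0.3901 rad, θ̇=-1.2492 3.6687 -0.7182 -2.8768 -1.0745 rad/s, p_ee=0.2333 -0.5148 1.0294 m, τ=19.0795 -0.9705 8.8724 0.0190 1.8155 N·m.
t=0.3150 s (step 21): theta=-0.5168 0.3879 -0.5051 -2.0548 0.3506 rad, θ̇=-1.4373 3.6032 -0.5392 -2.3567 -0.6987 rad/s, p_ee=0.1399 -0.5174 1.0034 m, τ=21.2800 -2.1756 9.6916 -0.9485 1.5896 N·m.
t=0.3600 s (step 24): theta=-0.5842 0.5479 -0.5265 -2.1518 0.3284 rad, θ̇=-1.5507 3.5094 -0.4090 -1.9622 -0.3106 rad/s, p_ee=0.0537 -0.5212 0.9758 m, τ=24.2223 -2.2256 10.2959 -1.8214 1.4026 N·m.
t=0.4050 s (step 27): theta=-0.6543 0.7017 -0.5451 -2.2334 0.3219 rad, θ̇=-1.5477 3.3116 -0.4331 -1.6665 -0.0263 rad/s, p_ee=-0.0248 -0.5263 0.9461 m, τ=27.4757 -1.4204 10.7567 -2.6207 1.3092 N·m.
t=0.4500 s (step 30): theta=-0.7213 0.8436 -0.5683 -2.3023 0.3219 rad, θ̇=-1.4102 2.9719 -0.6175 -1.3926 -0.0130 rad/s, p_ee=-0.0955 -0.5325 0.9144 m, τ=30.3588 -0.1047 11.0316 -3.3608 1.3718 N·m.
t=0.4950 s (step 33): theta=-0.7796 0.9669 -0.6030 -2.3600 0.3211 rad, θ̇=-1.1744 2.5025 -0.9113 -1.1631 -0.0393 rad/s, p_ee=-0.1585 -0.5387 0.8818 m, τ=31.7277 1.0905 11.0455 -4.0015 1.3811 N·m.
t=0.5400 s (step 36): theta=-0.8274 1.0700 -0.6474 -2.4060 0.3169 rad, θ̇=-0.9489 2.0845 -1.0451 -0.8783 -0.1505 rad/s, p_ee=-0.2149 -0.5437 0.8502 m, τ=31.7856 1.9596 10.7493 -4.5420 1.3743 N·m.
t=0.5850 s (step 39): theta=-0.8655 1.1554 -0.6955 -2.4396 0.3086 rad, θ̇=-0.7480 1.7185 -1.0769 -0.6177 -0.2183 rad/s, p_ee=-0.2652 -0.5467 0.8207 m, τ=31.0285 2.5298 10.3156 -4.9135 1.3155 N·m.
t=0.6300 s (step 42): theta=-0.8954 1.2258 -0.7431 -2.4625 0.2984 rad, θ̇=-0.5848 1.4169 -1.0316 -0.4034 -0.2344 rad/s, p_ee=-0.3101 -0.5474 0.7939 m, τ=29.9495 2.9170 9.8339 -5.1230 1.2319 N·m.
t=0.6750 s (step 45): theta=-0.9188 1.2840 -0.7876 -2.4769 0.2882 rad, θ̇=-0.4567 1.1704 -0.9478 -0.2428 -0.2201 rad/s, p_ee=-0.3499 -0.5460 0.7700 m, τ=28.8702 3.2298 9.3584 -5.2019 1.1531 N·m.
t=0.7200 s (step 48): theta=-0.9371 1.3322 -0.8279 -2.4852 0.2789 rad, θ̇=-0.3585 0.9696 -0.8506 -0.1307 -0.1934 rad/s, p_ee=-0.3850 -0.5429 0.7488 m, τ=27.9379 3.5278 8.9118 -5.1890 1.0926 N·m.
t=0.7650 s (step 51): theta=-0.9516 1.3721 -0.8639 -2.4893 0.2710 rad, θ̇=-0.2848 0.8067 -0.7533 -0.0578 -0.1642 rad/s, p_ee=-0.4157 -0.5386 0.7300 m, τ=27.1971 3.8351 8.5015 -5.1182 1.0528 N·m.
t=0.8100 s (step 54): theta=-0.9632 1.4055 -0.8956 -2.4909 0.2643 rad, θ̇=-0.2298 0.6726 -0.6673 -0.0188 -0.1312 rad/s, p_ee=-0.4423 -0.5336 0.7134 m, τ=26.6336 4.1530 8.1308 -5.0113 1.0277 N·m.
t=0.8550 s (step 57): theta=-0.9727 1.4334 -0.9239 -2.4914 0.2593 rad, θ̇=-0.1908 0.5641 -0.5947 -0.0078 -0.0959 rad/s, p_ee=-0.4653 -0.5282 0.6987 m, τ=26.2221 4.4758 7.7957 -4.8827 1.0146 N·m.
t=0.9000 s (step 60): theta=-0.9807 1.4569 -0.9490 -2.4917 0.2555 rad, θ̇=-0.1632 0.4783 -0.5263 -0.0048 -0.0745 rad/s, p_ee=-0.4850 -0.5227 0.6857 m, τ=25.9447 4.8032 7.4899 -4.7581 1.0168 N·m.
t=0.9450 s (step 63): theta=-0.9876 1.4769 -0.9712 -2.4919 0.2525 rad, θ̇=-0.1421 0.4082 -0.4640 -0.0048 -0.0620 rad/s, p_ee=-0.5018 -0.5174 0.6742 m, τ=25.7608 5.1240 7.2141 -4.6475 1.0259 N·m.
t=0.9900 s (step 66): theta=-0.9937 1.4940 -0.9907 -2.4922 0.2500 rad, θ̇=-0.1253 0.3498 -0.4083 -0.0061 -0.0540 rad/s, p_ee=-0.5160 -0.5124 0.6639 m, τ=25.6400 5.4287 6.9677 -4.5529 1.0367 N·m.
t=1.0350 s (step 69): theta=-0.9990 1.5086 -1.0079 -2.4925 0.2477 rad, θ̇=-0.1115 0.3008 -0.3591 -0.0079 -0.0486 rad/s, p_ee=-0.5281 -0.5078 0.6548 m, τ=25.5613 5.7115 6.7492 -4.4734 1.0472 N·m.
t=1.0800 s (step 72): theta=-1.0034 1.5343 -1.0275 -2.5160 0.2297 rad, θ̇=-0.0724 1.1035 -0.5805 -1.4526 -1.0474 rad/s, p_ee=-0.5317 -0.4935 0.6485 m, τ=71.0429 32.8948 7.5728 -17.9338 -0.5901 N·m.
t=1.1250 s (step 75): theta=-1.0052 1.6037 -1.0570 -2.6091 0.1611 rad, θ̇=-0.0058 1.9263 -0.6709 -2.4891 -1.9391 rad/s, p_ee=-0.5125 -0.4452 0.6514 m, τ=51.2098 22.3495 6.0519 -12.6987 -0.0279 N·m.
t=1.1700 s (step 78): theta=-1.0036 1.7027 -1.0847 -2.7270 0.0646 rad, θ̇=0.0984 2.4291 -0.5041 -2.6145 -2.2802 rad/s, p_ee=-0.4816 -0.3757 0.6637 m, τ=37.0291 15.3934 4.6676 -9.5701 0.0762 N·m.
t=1.2000 s (step 80): theta=-0.9987 1.7784 -1.0968 -2.8026 -0.0030 rad, θ̇=0.2471 2.6035 -0.2573 -2.3734 -2.1883 rad/s, p_ee=-0.4580 -0.3229 0.6761 m.
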